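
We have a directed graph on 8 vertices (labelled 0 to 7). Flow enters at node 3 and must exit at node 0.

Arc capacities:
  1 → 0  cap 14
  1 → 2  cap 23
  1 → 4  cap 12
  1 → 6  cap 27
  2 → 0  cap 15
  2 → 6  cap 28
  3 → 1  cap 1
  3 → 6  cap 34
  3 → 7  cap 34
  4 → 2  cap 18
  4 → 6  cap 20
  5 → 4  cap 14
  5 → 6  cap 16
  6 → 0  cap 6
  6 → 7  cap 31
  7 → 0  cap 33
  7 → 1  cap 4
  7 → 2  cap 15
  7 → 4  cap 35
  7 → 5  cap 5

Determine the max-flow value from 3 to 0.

augment #1: 3→1→0 bottleneck 1, total now 1
augment #2: 3→6→0 bottleneck 6, total now 7
augment #3: 3→7→0 bottleneck 33, total now 40
augment #4: 3→7→1→0 bottleneck 1, total now 41
augment #5: 3→6→7→1→0 bottleneck 3, total now 44
augment #6: 3→6→7→2→0 bottleneck 15, total now 59

Maximum flow value: 59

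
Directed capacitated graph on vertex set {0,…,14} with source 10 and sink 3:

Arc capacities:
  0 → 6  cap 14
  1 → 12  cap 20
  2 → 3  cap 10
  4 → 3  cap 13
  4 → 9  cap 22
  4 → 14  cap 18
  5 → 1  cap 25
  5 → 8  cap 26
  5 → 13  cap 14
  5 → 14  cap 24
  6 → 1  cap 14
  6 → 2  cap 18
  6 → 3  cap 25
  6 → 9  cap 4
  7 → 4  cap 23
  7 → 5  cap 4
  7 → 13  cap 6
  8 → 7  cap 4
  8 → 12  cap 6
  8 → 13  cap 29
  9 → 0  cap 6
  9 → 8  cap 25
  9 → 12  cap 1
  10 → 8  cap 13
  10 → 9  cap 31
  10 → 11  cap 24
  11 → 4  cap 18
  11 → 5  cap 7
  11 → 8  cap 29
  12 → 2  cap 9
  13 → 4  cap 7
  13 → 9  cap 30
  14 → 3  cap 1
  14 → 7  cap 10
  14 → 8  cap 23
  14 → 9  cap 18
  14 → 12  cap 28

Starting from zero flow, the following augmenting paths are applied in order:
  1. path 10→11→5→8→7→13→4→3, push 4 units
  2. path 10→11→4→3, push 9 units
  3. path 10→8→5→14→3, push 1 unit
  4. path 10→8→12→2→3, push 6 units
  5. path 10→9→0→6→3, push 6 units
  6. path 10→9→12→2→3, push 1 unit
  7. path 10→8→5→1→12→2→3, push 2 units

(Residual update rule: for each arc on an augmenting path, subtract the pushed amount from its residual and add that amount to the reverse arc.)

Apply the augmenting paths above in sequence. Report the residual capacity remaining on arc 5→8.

after path 1 (10→11→5→8→7→13→4→3, push 4): res(5,8)=22
after path 2 (10→11→4→3, push 9): res(5,8)=22
after path 3 (10→8→5→14→3, push 1): res(5,8)=23
after path 4 (10→8→12→2→3, push 6): res(5,8)=23
after path 5 (10→9→0→6→3, push 6): res(5,8)=23
after path 6 (10→9→12→2→3, push 1): res(5,8)=23
after path 7 (10→8→5→1→12→2→3, push 2): res(5,8)=25

Residual capacity of (5,8): 25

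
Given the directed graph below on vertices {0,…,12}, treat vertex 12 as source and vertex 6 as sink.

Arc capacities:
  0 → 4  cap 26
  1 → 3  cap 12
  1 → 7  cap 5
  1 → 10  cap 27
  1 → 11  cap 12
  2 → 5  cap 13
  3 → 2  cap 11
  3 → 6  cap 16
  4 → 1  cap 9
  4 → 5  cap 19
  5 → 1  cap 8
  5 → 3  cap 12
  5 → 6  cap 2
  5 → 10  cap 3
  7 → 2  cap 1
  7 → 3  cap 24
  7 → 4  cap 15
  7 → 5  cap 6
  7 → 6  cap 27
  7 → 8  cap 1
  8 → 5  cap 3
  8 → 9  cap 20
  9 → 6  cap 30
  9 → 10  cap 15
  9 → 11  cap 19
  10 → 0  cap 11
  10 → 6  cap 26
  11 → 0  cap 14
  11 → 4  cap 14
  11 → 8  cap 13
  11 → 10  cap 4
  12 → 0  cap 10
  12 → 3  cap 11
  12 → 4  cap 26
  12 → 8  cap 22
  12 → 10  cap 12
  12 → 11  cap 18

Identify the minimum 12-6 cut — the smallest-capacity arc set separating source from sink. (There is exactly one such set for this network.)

augment #1: 12→3→6 push 11
augment #2: 12→10→6 push 12
augment #3: 12→4→5→6 push 2
augment #4: 12→8→9→6 push 20
augment #5: 12→11→10→6 push 4
augment #6: 12→4→1→3→6 push 5
augment #7: 12→4→1→7→6 push 4
augment #8: 12→4→5→10→6 push 3
augment #9: 12→4→5→1→7→6 push 1
augment #10: 12→4→5→1→10→6 push 7
max flow = 69; residual-reachable set from 12 gives S-side
cut edges (S→T): {(1,7), (3,6), (5,6), (8,9), (10,6)} total cap 69

Min-cut arcs: {(1,7), (3,6), (5,6), (8,9), (10,6)} (total capacity 69)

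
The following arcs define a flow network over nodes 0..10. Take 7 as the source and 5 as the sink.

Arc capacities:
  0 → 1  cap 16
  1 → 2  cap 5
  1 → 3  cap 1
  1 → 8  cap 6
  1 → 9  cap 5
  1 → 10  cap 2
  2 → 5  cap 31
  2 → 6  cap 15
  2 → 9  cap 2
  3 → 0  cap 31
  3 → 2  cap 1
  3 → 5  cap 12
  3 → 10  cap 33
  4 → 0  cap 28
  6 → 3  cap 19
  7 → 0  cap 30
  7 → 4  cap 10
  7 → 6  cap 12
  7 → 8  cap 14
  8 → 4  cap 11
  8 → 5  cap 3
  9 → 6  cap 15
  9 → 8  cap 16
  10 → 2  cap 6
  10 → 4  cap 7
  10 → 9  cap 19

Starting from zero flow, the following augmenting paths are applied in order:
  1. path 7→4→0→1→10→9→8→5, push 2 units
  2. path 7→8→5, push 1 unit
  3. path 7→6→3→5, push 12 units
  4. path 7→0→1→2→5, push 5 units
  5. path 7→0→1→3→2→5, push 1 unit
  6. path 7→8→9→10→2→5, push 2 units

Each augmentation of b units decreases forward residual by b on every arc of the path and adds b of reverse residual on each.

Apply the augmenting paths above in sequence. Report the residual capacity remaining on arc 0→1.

Residual capacity of (0,1): 8

after path 1 (7→4→0→1→10→9→8→5, push 2): res(0,1)=14
after path 2 (7→8→5, push 1): res(0,1)=14
after path 3 (7→6→3→5, push 12): res(0,1)=14
after path 4 (7→0→1→2→5, push 5): res(0,1)=9
after path 5 (7→0→1→3→2→5, push 1): res(0,1)=8
after path 6 (7→8→9→10→2→5, push 2): res(0,1)=8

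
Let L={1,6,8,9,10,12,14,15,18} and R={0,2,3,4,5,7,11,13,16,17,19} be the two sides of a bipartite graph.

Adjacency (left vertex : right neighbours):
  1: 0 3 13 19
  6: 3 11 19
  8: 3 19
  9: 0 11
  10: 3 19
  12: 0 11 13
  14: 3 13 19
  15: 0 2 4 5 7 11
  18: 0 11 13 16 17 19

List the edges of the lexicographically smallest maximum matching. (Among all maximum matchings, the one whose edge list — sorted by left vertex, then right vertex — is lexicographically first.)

Lex-smallest maximum matching: {(1,0), (6,3), (8,19), (9,11), (12,13), (15,2), (18,16)}

|M| = 7 (so the lex-smallest maximum matching has 7 edges)
process left vertices in ascending order; for each, take the smallest-labelled available neighbour that still permits 7 edges overall, or leave it unmatched if none does
lex-smallest matching: {1-0, 6-3, 8-19, 9-11, 12-13, 15-2, 18-16}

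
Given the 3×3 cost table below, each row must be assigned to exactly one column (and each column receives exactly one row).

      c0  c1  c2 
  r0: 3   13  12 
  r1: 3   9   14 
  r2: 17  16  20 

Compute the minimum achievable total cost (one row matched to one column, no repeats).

optimal assignment: row0→col2 (cost 12), row1→col0 (cost 3), row2→col1 (cost 16)
total = 12 + 3 + 16 = 31

Minimum assignment cost: 31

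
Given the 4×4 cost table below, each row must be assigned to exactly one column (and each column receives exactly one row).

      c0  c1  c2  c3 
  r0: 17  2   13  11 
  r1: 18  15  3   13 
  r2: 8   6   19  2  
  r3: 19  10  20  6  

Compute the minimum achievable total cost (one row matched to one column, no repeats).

Minimum assignment cost: 19

optimal assignment: row0→col1 (cost 2), row1→col2 (cost 3), row2→col0 (cost 8), row3→col3 (cost 6)
total = 2 + 3 + 8 + 6 = 19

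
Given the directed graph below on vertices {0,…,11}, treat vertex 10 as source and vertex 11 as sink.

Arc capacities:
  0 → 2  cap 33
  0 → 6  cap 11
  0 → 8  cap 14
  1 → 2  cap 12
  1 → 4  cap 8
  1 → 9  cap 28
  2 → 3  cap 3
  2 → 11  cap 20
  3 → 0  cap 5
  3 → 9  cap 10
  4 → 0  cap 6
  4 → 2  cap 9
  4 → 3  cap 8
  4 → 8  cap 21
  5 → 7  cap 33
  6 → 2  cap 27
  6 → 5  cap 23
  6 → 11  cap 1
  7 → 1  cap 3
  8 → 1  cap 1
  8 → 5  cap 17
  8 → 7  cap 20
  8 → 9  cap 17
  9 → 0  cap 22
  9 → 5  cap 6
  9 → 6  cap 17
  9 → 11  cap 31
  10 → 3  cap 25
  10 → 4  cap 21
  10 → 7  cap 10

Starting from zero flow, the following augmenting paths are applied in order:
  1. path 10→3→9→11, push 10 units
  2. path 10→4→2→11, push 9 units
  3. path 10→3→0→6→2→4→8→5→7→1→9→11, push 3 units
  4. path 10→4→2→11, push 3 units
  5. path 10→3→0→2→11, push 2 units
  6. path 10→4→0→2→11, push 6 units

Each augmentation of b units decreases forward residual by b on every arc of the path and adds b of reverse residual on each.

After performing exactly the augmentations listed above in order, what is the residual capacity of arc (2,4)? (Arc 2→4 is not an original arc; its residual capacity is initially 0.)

after path 1 (10→3→9→11, push 10): res(2,4)=0
after path 2 (10→4→2→11, push 9): res(2,4)=9
after path 3 (10→3→0→6→2→4→8→5→7→1→9→11, push 3): res(2,4)=6
after path 4 (10→4→2→11, push 3): res(2,4)=9
after path 5 (10→3→0→2→11, push 2): res(2,4)=9
after path 6 (10→4→0→2→11, push 6): res(2,4)=9

Residual capacity of (2,4): 9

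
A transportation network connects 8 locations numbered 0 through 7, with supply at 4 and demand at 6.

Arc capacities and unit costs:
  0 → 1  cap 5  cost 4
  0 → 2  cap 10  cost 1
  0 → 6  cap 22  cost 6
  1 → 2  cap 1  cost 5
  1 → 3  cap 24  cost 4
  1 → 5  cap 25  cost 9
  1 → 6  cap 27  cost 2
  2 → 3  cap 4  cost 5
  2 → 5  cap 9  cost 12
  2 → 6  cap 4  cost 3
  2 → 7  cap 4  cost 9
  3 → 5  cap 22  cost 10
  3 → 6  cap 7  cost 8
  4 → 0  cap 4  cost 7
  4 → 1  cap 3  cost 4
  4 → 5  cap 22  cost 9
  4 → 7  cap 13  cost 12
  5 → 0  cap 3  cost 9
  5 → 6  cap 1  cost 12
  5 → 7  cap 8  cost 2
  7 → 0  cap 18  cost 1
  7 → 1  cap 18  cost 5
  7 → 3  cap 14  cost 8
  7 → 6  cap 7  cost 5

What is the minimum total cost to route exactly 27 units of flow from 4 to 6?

Minimum cost for 27 units: 420

shortest-cost path #1: 4→1→6 push 3 @ unit cost 6 (adds 18)
shortest-cost path #2: 4→0→2→6 push 4 @ unit cost 11 (adds 44)
shortest-cost path #3: 4→5→7→6 push 7 @ unit cost 16 (adds 112)
shortest-cost path #4: 4→5→7→0→6 push 1 @ unit cost 18 (adds 18)
shortest-cost path #5: 4→7→0→6 push 12 @ unit cost 19 (adds 228)
total cost = 420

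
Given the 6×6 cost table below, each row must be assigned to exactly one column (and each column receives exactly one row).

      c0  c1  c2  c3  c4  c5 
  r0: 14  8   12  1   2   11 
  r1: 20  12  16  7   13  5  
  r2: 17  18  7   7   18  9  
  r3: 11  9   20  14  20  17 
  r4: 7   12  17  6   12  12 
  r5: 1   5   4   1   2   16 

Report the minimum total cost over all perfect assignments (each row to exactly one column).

optimal assignment: row0→col4 (cost 2), row1→col5 (cost 5), row2→col2 (cost 7), row3→col1 (cost 9), row4→col3 (cost 6), row5→col0 (cost 1)
total = 2 + 5 + 7 + 9 + 6 + 1 = 30

Minimum assignment cost: 30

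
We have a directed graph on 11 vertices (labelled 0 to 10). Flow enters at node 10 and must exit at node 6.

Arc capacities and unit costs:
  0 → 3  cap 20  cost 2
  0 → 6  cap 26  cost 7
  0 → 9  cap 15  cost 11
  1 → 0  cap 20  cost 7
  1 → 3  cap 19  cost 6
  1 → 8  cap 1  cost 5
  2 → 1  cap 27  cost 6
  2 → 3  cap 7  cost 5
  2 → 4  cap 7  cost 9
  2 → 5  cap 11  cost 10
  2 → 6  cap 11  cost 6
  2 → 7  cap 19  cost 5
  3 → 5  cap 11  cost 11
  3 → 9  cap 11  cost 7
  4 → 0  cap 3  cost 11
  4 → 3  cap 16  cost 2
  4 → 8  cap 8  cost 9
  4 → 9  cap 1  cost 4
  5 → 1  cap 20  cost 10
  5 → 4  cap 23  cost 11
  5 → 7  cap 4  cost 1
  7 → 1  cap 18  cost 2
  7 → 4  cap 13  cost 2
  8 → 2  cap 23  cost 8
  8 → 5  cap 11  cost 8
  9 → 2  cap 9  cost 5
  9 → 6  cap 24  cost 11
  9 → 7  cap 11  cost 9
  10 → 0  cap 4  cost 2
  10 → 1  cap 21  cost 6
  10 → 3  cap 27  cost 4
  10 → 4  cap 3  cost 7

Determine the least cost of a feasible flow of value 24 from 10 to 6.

shortest-cost path #1: 10→0→6 push 4 @ unit cost 9 (adds 36)
shortest-cost path #2: 10→1→0→6 push 20 @ unit cost 20 (adds 400)
total cost = 436

Minimum cost for 24 units: 436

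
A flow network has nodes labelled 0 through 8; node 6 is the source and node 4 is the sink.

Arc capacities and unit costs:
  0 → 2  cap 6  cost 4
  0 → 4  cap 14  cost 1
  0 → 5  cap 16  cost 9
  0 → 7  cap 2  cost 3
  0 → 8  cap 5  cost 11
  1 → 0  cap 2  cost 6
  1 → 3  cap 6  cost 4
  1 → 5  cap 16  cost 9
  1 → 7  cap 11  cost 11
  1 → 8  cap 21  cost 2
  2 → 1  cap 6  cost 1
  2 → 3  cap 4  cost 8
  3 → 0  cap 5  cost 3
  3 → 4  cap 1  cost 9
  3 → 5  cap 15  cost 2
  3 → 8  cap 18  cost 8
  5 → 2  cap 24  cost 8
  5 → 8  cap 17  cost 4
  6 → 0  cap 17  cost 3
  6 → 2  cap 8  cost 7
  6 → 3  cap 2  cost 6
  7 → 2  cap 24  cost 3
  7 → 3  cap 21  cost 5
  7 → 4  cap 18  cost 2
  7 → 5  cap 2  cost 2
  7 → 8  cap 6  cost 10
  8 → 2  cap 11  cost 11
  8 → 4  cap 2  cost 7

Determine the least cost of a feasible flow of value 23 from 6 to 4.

shortest-cost path #1: 6→0→4 push 14 @ unit cost 4 (adds 56)
shortest-cost path #2: 6→0→7→4 push 2 @ unit cost 8 (adds 16)
shortest-cost path #3: 6→3→4 push 1 @ unit cost 15 (adds 15)
shortest-cost path #4: 6→2→1→8→4 push 2 @ unit cost 17 (adds 34)
shortest-cost path #5: 6→2→1→7→4 push 4 @ unit cost 21 (adds 84)
total cost = 205

Minimum cost for 23 units: 205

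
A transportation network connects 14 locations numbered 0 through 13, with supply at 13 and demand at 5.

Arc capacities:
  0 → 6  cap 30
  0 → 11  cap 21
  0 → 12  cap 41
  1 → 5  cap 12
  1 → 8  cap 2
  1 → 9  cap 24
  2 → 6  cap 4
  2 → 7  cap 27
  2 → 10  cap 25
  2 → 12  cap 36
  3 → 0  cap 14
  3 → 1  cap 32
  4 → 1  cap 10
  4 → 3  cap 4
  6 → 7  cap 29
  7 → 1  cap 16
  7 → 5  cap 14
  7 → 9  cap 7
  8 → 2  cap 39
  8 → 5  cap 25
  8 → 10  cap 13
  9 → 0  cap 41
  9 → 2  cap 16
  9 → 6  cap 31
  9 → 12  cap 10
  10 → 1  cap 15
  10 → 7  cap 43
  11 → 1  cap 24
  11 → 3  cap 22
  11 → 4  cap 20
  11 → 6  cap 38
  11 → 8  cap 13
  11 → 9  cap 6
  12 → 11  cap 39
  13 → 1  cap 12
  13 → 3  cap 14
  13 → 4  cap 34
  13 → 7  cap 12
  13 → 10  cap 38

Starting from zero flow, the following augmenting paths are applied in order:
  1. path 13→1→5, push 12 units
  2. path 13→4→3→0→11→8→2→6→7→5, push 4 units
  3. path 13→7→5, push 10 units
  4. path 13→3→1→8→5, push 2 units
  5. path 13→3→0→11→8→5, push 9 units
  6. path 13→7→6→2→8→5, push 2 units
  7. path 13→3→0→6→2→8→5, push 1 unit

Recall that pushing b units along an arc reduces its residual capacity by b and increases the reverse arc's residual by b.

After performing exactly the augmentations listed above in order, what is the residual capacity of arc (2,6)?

after path 1 (13→1→5, push 12): res(2,6)=4
after path 2 (13→4→3→0→11→8→2→6→7→5, push 4): res(2,6)=0
after path 3 (13→7→5, push 10): res(2,6)=0
after path 4 (13→3→1→8→5, push 2): res(2,6)=0
after path 5 (13→3→0→11→8→5, push 9): res(2,6)=0
after path 6 (13→7→6→2→8→5, push 2): res(2,6)=2
after path 7 (13→3→0→6→2→8→5, push 1): res(2,6)=3

Residual capacity of (2,6): 3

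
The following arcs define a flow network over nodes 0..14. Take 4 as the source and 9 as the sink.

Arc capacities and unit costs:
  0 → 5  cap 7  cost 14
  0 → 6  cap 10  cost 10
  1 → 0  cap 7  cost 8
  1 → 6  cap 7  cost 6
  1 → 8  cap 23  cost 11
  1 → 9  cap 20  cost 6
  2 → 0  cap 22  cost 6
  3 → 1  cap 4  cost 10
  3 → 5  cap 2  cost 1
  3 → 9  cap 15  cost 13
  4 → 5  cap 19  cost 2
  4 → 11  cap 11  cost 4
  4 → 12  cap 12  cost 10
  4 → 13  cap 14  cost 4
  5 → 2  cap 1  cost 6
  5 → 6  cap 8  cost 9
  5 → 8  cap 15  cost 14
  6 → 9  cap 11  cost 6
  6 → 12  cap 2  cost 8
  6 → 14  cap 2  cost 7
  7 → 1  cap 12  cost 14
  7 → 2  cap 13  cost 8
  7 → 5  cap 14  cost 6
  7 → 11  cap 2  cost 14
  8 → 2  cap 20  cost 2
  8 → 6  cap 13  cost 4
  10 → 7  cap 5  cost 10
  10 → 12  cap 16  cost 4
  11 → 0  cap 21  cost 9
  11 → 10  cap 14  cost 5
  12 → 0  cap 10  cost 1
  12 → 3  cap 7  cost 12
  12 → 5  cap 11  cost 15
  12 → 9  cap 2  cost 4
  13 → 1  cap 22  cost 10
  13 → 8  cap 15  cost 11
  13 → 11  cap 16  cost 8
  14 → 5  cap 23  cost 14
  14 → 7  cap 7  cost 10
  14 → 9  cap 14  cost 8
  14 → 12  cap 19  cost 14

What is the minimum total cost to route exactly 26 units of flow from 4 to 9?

Minimum cost for 26 units: 496

shortest-cost path #1: 4→12→9 push 2 @ unit cost 14 (adds 28)
shortest-cost path #2: 4→5→6→9 push 8 @ unit cost 17 (adds 136)
shortest-cost path #3: 4→13→1→9 push 14 @ unit cost 20 (adds 280)
shortest-cost path #4: 4→5→8→6→9 push 2 @ unit cost 26 (adds 52)
total cost = 496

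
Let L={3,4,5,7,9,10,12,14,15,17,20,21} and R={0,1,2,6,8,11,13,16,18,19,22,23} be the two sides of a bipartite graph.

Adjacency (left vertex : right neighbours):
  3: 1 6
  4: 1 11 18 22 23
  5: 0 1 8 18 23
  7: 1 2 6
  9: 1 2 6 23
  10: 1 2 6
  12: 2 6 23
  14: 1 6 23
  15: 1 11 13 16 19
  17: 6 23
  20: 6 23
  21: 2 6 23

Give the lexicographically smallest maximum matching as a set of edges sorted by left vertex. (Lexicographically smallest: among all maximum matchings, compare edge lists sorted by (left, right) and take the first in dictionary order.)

Lex-smallest maximum matching: {(3,1), (4,11), (5,0), (7,2), (9,6), (12,23), (15,13)}

|M| = 7 (so the lex-smallest maximum matching has 7 edges)
process left vertices in ascending order; for each, take the smallest-labelled available neighbour that still permits 7 edges overall, or leave it unmatched if none does
lex-smallest matching: {3-1, 4-11, 5-0, 7-2, 9-6, 12-23, 15-13}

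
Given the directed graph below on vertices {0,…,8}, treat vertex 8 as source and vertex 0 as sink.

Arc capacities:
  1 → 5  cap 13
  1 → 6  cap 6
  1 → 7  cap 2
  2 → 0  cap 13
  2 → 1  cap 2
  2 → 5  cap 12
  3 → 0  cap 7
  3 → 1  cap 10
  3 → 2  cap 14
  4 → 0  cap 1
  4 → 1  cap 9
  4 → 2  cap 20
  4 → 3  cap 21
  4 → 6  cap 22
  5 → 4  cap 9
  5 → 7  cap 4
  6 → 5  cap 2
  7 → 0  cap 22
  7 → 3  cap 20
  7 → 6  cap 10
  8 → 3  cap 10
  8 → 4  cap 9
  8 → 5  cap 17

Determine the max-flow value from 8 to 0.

augment #1: 8→3→0 bottleneck 7, total now 7
augment #2: 8→4→0 bottleneck 1, total now 8
augment #3: 8→3→2→0 bottleneck 3, total now 11
augment #4: 8→4→2→0 bottleneck 8, total now 19
augment #5: 8→5→7→0 bottleneck 4, total now 23
augment #6: 8→5→4→2→0 bottleneck 2, total now 25
augment #7: 8→5→4→1→7→0 bottleneck 2, total now 27

Maximum flow value: 27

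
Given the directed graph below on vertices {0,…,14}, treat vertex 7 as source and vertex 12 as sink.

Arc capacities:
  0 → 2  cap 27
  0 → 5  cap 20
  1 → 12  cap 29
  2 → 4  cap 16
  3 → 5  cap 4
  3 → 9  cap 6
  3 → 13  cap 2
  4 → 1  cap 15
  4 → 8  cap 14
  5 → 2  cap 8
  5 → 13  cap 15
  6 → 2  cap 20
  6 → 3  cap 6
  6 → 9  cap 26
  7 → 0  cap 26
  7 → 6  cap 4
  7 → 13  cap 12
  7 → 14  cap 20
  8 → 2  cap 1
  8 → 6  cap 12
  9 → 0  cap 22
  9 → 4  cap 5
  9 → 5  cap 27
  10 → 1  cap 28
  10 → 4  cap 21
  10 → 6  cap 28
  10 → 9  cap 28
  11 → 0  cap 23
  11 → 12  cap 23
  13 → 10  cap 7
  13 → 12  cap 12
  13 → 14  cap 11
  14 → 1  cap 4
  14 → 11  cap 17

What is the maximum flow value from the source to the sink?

augment #1: 7→13→12 bottleneck 12, total now 12
augment #2: 7→14→1→12 bottleneck 4, total now 16
augment #3: 7→14→11→12 bottleneck 16, total now 32
augment #4: 7→0→2→4→1→12 bottleneck 15, total now 47
augment #5: 7→0→5→13→10→1→12 bottleneck 7, total now 54
augment #6: 7→0→5→13→14→11→12 bottleneck 1, total now 55

Maximum flow value: 55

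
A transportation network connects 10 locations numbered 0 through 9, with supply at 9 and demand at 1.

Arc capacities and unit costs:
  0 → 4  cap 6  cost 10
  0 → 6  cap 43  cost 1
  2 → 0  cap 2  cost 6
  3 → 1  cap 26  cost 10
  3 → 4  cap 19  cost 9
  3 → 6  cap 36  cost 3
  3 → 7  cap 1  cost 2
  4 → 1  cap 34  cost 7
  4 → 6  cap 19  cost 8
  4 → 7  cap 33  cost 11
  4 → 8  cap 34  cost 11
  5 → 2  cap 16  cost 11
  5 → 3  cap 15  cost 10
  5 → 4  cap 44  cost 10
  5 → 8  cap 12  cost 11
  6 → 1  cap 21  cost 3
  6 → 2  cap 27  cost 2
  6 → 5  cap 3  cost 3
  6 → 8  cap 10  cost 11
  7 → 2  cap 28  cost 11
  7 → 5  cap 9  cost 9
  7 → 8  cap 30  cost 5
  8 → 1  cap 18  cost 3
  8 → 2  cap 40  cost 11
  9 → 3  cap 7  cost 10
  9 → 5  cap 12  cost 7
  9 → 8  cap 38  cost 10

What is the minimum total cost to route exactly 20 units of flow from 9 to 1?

shortest-cost path #1: 9→8→1 push 18 @ unit cost 13 (adds 234)
shortest-cost path #2: 9→3→6→1 push 2 @ unit cost 16 (adds 32)
total cost = 266

Minimum cost for 20 units: 266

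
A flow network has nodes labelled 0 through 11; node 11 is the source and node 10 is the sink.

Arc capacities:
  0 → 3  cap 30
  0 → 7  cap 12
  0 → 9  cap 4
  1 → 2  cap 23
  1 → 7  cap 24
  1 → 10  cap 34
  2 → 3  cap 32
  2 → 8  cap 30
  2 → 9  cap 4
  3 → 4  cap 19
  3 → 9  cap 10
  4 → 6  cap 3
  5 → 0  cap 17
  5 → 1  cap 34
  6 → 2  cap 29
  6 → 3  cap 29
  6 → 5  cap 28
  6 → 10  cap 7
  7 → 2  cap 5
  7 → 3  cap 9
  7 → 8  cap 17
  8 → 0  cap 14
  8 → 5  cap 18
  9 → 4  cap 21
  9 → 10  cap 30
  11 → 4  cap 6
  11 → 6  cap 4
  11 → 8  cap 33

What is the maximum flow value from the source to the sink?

augment #1: 11→6→10 bottleneck 4, total now 4
augment #2: 11→4→6→10 bottleneck 3, total now 7
augment #3: 11→8→0→9→10 bottleneck 4, total now 11
augment #4: 11→8→5→1→10 bottleneck 18, total now 29
augment #5: 11→8→0→3→9→10 bottleneck 10, total now 39

Maximum flow value: 39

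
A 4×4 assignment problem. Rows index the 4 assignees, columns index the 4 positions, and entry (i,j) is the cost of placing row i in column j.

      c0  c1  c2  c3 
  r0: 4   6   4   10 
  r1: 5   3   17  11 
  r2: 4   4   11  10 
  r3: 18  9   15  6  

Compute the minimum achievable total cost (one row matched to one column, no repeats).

optimal assignment: row0→col2 (cost 4), row1→col1 (cost 3), row2→col0 (cost 4), row3→col3 (cost 6)
total = 4 + 3 + 4 + 6 = 17

Minimum assignment cost: 17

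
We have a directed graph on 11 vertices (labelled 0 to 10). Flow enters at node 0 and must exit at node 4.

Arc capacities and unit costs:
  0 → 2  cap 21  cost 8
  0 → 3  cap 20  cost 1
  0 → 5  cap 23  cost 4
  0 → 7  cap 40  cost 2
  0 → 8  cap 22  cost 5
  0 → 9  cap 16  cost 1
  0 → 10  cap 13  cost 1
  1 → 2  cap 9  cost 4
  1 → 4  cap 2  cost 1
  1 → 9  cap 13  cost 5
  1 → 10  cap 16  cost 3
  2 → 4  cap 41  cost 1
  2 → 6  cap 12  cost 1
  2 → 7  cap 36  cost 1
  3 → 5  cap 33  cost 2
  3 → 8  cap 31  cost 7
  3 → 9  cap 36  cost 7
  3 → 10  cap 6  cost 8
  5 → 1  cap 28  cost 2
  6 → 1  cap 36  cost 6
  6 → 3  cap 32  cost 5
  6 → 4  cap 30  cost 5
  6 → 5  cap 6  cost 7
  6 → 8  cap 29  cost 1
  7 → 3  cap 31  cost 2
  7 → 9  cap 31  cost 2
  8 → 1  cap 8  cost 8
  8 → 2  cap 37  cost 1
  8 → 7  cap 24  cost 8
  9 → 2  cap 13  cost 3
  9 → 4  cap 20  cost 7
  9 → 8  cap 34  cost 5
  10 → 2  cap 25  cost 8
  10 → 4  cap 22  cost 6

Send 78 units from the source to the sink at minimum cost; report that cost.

Minimum cost for 78 units: 615

shortest-cost path #1: 0→9→2→4 push 13 @ unit cost 5 (adds 65)
shortest-cost path #2: 0→3→5→1→4 push 2 @ unit cost 6 (adds 12)
shortest-cost path #3: 0→10→4 push 13 @ unit cost 7 (adds 91)
shortest-cost path #4: 0→8→2→4 push 22 @ unit cost 7 (adds 154)
shortest-cost path #5: 0→9→4 push 3 @ unit cost 8 (adds 24)
shortest-cost path #6: 0→2→4 push 6 @ unit cost 9 (adds 54)
shortest-cost path #7: 0→7→9→4 push 17 @ unit cost 11 (adds 187)
shortest-cost path #8: 0→2→6→4 push 2 @ unit cost 14 (adds 28)
total cost = 615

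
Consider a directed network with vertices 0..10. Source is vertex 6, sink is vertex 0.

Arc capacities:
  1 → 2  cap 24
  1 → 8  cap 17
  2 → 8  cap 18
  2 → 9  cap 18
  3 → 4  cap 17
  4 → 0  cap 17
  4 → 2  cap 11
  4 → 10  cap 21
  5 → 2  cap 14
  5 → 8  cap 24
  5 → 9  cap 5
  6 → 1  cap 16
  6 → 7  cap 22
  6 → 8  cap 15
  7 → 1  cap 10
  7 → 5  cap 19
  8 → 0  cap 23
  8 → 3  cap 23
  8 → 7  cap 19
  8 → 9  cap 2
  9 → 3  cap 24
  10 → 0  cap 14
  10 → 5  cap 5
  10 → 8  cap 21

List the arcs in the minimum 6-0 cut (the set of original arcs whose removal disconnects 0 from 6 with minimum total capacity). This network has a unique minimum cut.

augment #1: 6→8→0 push 15
augment #2: 6→1→8→0 push 8
augment #3: 6→1→8→3→4→0 push 8
augment #4: 6→7→1→8→3→4→0 push 1
augment #5: 6→7→5→8→3→4→0 push 8
max flow = 40; residual-reachable set from 6 gives S-side
cut edges (S→T): {(3,4), (8,0)} total cap 40

Min-cut arcs: {(3,4), (8,0)} (total capacity 40)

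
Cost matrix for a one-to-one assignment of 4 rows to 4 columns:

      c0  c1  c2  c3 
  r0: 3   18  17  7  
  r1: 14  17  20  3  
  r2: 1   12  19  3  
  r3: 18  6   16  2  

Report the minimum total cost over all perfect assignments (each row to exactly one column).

Minimum assignment cost: 27

optimal assignment: row0→col2 (cost 17), row1→col3 (cost 3), row2→col0 (cost 1), row3→col1 (cost 6)
total = 17 + 3 + 1 + 6 = 27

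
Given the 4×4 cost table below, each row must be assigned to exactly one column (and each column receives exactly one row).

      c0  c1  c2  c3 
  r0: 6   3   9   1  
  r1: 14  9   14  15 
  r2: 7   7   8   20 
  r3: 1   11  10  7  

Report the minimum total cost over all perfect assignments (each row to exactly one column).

optimal assignment: row0→col3 (cost 1), row1→col1 (cost 9), row2→col2 (cost 8), row3→col0 (cost 1)
total = 1 + 9 + 8 + 1 = 19

Minimum assignment cost: 19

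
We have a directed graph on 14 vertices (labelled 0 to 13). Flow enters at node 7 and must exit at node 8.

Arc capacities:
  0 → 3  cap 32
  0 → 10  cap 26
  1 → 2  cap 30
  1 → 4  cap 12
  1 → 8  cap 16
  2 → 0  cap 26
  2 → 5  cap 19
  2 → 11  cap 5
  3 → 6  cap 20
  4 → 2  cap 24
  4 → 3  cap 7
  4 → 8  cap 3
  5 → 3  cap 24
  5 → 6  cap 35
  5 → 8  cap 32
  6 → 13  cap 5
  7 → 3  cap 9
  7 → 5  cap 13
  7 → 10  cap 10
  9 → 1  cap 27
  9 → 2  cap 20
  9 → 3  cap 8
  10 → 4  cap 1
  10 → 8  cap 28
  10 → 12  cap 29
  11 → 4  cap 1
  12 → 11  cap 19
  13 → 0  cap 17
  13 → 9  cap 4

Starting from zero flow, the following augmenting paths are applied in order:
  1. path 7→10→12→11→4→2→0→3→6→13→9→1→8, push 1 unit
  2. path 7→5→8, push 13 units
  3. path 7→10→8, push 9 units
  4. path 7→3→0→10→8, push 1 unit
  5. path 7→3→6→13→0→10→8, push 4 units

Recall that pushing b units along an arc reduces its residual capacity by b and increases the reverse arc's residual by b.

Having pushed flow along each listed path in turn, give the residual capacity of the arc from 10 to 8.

Residual capacity of (10,8): 14

after path 1 (7→10→12→11→4→2→0→3→6→13→9→1→8, push 1): res(10,8)=28
after path 2 (7→5→8, push 13): res(10,8)=28
after path 3 (7→10→8, push 9): res(10,8)=19
after path 4 (7→3→0→10→8, push 1): res(10,8)=18
after path 5 (7→3→6→13→0→10→8, push 4): res(10,8)=14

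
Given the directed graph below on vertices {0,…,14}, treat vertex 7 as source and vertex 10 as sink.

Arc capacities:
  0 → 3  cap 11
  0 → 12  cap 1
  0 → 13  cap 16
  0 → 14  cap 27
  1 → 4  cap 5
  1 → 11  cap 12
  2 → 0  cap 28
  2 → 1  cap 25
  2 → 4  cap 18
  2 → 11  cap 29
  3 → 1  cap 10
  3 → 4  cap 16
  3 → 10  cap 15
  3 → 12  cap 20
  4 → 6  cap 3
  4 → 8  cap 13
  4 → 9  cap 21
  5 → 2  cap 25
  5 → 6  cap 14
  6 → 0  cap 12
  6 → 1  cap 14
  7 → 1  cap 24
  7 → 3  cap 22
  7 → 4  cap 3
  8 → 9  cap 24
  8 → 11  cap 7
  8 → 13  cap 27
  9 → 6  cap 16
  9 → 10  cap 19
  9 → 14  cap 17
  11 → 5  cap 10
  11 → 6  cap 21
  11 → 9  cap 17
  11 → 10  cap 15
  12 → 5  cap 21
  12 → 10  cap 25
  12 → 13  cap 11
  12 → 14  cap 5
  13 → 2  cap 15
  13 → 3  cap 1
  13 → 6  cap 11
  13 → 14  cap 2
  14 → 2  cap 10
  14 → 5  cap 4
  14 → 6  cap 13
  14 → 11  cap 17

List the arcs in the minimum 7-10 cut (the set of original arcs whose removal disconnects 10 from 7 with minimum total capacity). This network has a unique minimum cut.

Min-cut arcs: {(1,4), (1,11), (7,3), (7,4)} (total capacity 42)

augment #1: 7→3→10 push 15
augment #2: 7→1→11→10 push 12
augment #3: 7→3→12→10 push 7
augment #4: 7→4→9→10 push 3
augment #5: 7→1→4→9→10 push 5
max flow = 42; residual-reachable set from 7 gives S-side
cut edges (S→T): {(1,4), (1,11), (7,3), (7,4)} total cap 42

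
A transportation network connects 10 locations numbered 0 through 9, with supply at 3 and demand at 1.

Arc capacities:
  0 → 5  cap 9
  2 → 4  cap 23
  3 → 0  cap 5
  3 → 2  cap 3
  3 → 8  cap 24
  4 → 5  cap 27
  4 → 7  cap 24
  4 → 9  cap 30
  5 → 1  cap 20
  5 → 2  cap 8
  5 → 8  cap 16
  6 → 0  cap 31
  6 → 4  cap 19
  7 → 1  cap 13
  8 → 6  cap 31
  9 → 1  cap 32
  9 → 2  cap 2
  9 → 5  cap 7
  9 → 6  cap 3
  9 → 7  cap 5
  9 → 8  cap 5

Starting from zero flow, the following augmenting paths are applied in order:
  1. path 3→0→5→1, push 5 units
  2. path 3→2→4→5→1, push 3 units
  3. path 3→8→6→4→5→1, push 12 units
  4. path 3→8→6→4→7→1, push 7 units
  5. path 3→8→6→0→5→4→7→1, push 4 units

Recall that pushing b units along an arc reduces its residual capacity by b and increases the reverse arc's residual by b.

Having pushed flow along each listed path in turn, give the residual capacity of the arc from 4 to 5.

after path 1 (3→0→5→1, push 5): res(4,5)=27
after path 2 (3→2→4→5→1, push 3): res(4,5)=24
after path 3 (3→8→6→4→5→1, push 12): res(4,5)=12
after path 4 (3→8→6→4→7→1, push 7): res(4,5)=12
after path 5 (3→8→6→0→5→4→7→1, push 4): res(4,5)=16

Residual capacity of (4,5): 16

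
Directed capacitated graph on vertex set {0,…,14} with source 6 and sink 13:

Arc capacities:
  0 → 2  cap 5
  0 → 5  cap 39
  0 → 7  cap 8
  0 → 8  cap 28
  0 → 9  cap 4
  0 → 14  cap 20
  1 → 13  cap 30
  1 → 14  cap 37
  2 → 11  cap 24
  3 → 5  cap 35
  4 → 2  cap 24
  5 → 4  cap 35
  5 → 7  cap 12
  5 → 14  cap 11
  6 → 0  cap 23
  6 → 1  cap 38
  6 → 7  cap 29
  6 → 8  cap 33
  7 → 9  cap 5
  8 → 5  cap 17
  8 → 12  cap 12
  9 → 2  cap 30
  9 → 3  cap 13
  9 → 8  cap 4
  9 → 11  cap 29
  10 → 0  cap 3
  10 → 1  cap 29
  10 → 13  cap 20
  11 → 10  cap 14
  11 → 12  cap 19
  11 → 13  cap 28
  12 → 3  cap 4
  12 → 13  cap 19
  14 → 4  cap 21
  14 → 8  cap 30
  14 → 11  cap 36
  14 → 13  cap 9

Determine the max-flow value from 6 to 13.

Maximum flow value: 95

augment #1: 6→1→13 bottleneck 30, total now 30
augment #2: 6→0→14→13 bottleneck 9, total now 39
augment #3: 6→8→12→13 bottleneck 12, total now 51
augment #4: 6→0→2→11→13 bottleneck 5, total now 56
augment #5: 6→0→9→11→13 bottleneck 4, total now 60
augment #6: 6→0→14→11→13 bottleneck 5, total now 65
augment #7: 6→1→14→11→13 bottleneck 8, total now 73
augment #8: 6→7→9→11→13 bottleneck 5, total now 78
augment #9: 6→8→5→14→11→13 bottleneck 1, total now 79
augment #10: 6→8→5→14→11→10→13 bottleneck 10, total now 89
augment #11: 6→8→5→4→2→11→10→13 bottleneck 4, total now 93
augment #12: 6→8→5→4→2→11→12→13 bottleneck 2, total now 95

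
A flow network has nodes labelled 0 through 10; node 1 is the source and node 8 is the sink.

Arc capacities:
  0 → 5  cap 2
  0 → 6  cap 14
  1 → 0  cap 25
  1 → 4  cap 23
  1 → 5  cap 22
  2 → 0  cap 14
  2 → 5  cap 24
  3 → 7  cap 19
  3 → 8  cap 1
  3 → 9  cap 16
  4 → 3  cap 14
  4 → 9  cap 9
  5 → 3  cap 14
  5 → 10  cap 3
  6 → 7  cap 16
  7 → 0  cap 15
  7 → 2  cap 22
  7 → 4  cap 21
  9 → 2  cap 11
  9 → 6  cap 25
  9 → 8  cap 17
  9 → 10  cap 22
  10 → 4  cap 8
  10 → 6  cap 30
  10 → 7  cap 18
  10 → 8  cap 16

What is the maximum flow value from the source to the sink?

augment #1: 1→4→3→8 bottleneck 1, total now 1
augment #2: 1→4→9→8 bottleneck 9, total now 10
augment #3: 1→5→10→8 bottleneck 3, total now 13
augment #4: 1→4→3→9→8 bottleneck 8, total now 21
augment #5: 1→4→3→9→10→8 bottleneck 5, total now 26
augment #6: 1→5→3→9→10→8 bottleneck 3, total now 29

Maximum flow value: 29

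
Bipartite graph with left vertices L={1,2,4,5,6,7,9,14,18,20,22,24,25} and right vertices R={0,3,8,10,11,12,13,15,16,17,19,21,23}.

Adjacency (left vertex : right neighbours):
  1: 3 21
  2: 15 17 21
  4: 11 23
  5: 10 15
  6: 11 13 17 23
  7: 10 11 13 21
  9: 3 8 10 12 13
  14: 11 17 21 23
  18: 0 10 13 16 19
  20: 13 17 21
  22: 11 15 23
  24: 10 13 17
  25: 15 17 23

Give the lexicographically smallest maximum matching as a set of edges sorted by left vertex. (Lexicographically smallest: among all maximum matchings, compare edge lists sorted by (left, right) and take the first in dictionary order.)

|M| = 10 (so the lex-smallest maximum matching has 10 edges)
process left vertices in ascending order; for each, take the smallest-labelled available neighbour that still permits 10 edges overall, or leave it unmatched if none does
lex-smallest matching: {1-3, 2-15, 4-11, 5-10, 6-13, 7-21, 9-8, 14-17, 18-0, 22-23}

Lex-smallest maximum matching: {(1,3), (2,15), (4,11), (5,10), (6,13), (7,21), (9,8), (14,17), (18,0), (22,23)}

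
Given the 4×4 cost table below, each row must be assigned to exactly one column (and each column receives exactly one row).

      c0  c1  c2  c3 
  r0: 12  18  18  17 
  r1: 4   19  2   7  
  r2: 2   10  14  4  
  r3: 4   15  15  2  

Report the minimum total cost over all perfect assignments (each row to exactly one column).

optimal assignment: row0→col1 (cost 18), row1→col2 (cost 2), row2→col0 (cost 2), row3→col3 (cost 2)
total = 18 + 2 + 2 + 2 = 24

Minimum assignment cost: 24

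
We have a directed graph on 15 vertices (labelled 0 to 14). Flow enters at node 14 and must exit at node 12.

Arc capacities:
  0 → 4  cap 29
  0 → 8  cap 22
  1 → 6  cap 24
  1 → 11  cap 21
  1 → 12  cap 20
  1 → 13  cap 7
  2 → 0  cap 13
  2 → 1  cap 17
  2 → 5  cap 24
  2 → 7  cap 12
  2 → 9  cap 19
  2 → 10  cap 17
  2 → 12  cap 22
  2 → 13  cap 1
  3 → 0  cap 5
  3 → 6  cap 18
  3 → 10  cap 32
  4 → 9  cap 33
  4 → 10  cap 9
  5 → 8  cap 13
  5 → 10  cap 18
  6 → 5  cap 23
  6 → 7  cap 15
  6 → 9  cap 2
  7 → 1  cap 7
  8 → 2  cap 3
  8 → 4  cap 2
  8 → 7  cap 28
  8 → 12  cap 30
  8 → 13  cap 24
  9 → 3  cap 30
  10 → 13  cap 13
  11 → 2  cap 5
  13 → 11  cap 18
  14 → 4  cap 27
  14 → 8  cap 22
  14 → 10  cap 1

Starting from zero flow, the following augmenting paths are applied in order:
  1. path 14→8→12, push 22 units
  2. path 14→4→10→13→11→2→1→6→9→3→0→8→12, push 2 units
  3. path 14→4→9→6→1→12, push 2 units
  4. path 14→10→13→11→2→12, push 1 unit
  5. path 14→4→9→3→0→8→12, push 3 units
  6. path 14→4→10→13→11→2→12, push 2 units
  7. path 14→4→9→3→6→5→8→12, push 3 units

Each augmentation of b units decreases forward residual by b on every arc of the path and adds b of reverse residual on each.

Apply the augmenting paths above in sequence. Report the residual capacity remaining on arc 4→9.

after path 1 (14→8→12, push 22): res(4,9)=33
after path 2 (14→4→10→13→11→2→1→6→9→3→0→8→12, push 2): res(4,9)=33
after path 3 (14→4→9→6→1→12, push 2): res(4,9)=31
after path 4 (14→10→13→11→2→12, push 1): res(4,9)=31
after path 5 (14→4→9→3→0→8→12, push 3): res(4,9)=28
after path 6 (14→4→10→13→11→2→12, push 2): res(4,9)=28
after path 7 (14→4→9→3→6→5→8→12, push 3): res(4,9)=25

Residual capacity of (4,9): 25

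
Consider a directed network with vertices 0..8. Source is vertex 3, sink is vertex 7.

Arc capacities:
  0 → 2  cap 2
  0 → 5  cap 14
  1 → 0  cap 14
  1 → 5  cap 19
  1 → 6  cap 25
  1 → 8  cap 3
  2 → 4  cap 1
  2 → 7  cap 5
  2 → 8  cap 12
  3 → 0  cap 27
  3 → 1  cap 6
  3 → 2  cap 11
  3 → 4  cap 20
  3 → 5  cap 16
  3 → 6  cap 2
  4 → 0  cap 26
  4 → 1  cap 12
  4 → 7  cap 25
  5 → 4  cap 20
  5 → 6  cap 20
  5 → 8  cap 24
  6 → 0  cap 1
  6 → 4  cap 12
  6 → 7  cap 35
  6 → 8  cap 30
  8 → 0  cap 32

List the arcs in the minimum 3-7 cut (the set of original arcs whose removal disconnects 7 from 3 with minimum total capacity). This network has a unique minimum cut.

Min-cut arcs: {(0,5), (2,4), (2,7), (3,1), (3,4), (3,5), (3,6)} (total capacity 64)

augment #1: 3→2→7 push 5
augment #2: 3→4→7 push 20
augment #3: 3→6→7 push 2
augment #4: 3→1→6→7 push 6
augment #5: 3→2→4→7 push 1
augment #6: 3→5→4→7 push 4
augment #7: 3→5→6→7 push 12
augment #8: 3→0→5→6→7 push 8
augment #9: 3→0→5→4→1→6→7 push 6
max flow = 64; residual-reachable set from 3 gives S-side
cut edges (S→T): {(0,5), (2,4), (2,7), (3,1), (3,4), (3,5), (3,6)} total cap 64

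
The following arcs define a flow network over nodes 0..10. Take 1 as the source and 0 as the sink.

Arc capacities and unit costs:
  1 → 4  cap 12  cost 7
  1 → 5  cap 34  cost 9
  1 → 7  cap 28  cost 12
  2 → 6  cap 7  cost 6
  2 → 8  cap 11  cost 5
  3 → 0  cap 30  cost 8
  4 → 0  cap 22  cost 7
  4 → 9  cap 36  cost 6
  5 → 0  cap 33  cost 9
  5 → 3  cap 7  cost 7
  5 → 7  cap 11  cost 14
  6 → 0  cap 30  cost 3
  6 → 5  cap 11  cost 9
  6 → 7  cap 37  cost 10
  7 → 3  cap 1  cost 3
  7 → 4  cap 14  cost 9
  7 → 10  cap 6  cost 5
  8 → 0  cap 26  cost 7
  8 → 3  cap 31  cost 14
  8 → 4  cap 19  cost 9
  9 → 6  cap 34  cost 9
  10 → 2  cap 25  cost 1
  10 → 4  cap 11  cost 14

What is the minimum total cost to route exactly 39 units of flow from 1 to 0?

shortest-cost path #1: 1→4→0 push 12 @ unit cost 14 (adds 168)
shortest-cost path #2: 1→5→0 push 27 @ unit cost 18 (adds 486)
total cost = 654

Minimum cost for 39 units: 654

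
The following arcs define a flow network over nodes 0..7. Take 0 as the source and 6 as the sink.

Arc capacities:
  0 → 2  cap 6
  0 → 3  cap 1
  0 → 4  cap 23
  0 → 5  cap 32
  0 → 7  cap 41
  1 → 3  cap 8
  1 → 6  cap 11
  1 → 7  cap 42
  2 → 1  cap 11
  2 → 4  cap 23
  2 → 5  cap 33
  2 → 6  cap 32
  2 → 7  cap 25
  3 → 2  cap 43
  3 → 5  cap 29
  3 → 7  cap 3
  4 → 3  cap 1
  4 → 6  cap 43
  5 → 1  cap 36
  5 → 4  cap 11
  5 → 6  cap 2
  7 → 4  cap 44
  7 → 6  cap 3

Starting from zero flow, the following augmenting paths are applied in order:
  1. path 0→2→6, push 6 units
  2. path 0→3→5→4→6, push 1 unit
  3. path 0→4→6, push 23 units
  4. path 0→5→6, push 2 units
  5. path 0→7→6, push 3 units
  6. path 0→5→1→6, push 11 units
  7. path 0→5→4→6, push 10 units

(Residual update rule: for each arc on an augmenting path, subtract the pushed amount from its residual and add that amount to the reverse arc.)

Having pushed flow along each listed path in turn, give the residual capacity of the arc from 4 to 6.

after path 1 (0→2→6, push 6): res(4,6)=43
after path 2 (0→3→5→4→6, push 1): res(4,6)=42
after path 3 (0→4→6, push 23): res(4,6)=19
after path 4 (0→5→6, push 2): res(4,6)=19
after path 5 (0→7→6, push 3): res(4,6)=19
after path 6 (0→5→1→6, push 11): res(4,6)=19
after path 7 (0→5→4→6, push 10): res(4,6)=9

Residual capacity of (4,6): 9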